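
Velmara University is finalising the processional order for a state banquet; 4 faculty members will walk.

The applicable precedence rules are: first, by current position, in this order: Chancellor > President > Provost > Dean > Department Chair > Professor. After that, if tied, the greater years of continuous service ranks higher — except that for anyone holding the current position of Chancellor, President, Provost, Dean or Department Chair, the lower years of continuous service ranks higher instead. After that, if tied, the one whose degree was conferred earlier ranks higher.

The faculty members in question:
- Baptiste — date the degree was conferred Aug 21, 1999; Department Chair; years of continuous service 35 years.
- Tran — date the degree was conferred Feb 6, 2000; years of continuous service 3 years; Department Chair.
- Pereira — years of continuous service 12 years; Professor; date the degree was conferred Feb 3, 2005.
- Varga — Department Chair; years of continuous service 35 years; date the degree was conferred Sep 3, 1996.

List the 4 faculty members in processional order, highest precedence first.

Tran, Varga, Baptiste, Pereira

By current position: Tran, Varga and Baptiste (Department Chair); then Pereira (Professor).
Among Tran, Varga and Baptiste, by years of continuous service (lower first) (reversed rule for this group): Tran (3 years) before Varga and Baptiste (35 years).
Among Varga and Baptiste, by date the degree was conferred (earlier first): Varga (Sep 3, 1996) before Baptiste (Aug 21, 1999).
Full order: Tran, Varga, Baptiste, Pereira.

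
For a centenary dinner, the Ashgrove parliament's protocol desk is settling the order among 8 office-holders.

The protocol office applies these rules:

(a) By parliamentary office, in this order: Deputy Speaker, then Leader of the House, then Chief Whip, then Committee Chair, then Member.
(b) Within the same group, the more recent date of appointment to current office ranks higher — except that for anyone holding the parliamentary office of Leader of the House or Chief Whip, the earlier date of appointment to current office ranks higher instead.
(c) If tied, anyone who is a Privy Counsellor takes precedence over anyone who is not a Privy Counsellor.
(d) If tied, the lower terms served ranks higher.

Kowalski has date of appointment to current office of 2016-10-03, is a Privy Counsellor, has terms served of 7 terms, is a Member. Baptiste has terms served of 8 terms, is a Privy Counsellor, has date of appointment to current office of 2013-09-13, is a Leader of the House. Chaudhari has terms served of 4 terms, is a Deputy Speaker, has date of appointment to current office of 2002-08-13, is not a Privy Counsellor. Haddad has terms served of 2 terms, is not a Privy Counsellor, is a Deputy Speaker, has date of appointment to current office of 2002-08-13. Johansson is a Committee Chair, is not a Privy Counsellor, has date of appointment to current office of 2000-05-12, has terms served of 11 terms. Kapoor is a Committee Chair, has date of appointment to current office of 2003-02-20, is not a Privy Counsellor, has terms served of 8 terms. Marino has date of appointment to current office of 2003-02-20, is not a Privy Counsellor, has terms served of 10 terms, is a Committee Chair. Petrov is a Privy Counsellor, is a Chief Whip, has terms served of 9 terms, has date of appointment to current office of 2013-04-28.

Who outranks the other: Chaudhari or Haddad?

By parliamentary office: Haddad and Chaudhari (Deputy Speaker); then Baptiste (Leader of the House); then Petrov (Chief Whip); then Kapoor, Marino and Johansson (Committee Chair); then Kowalski (Member).
Haddad and Chaudhari both have date of appointment to current office 2002-08-13, so the next rule applies.
Haddad and Chaudhari are each not a Privy Counsellor, so the next rule applies.
Among Haddad and Chaudhari, by terms served (lower first): Haddad (2 terms) before Chaudhari (4 terms).
Among Kapoor, Marino and Johansson, by date of appointment to current office (later first): Kapoor and Marino (2003-02-20) before Johansson (2000-05-12).
Kapoor and Marino are each not a Privy Counsellor, so the next rule applies.
Among Kapoor and Marino, by terms served (lower first): Kapoor (8 terms) before Marino (10 terms).
So Haddad takes precedence.

Haddad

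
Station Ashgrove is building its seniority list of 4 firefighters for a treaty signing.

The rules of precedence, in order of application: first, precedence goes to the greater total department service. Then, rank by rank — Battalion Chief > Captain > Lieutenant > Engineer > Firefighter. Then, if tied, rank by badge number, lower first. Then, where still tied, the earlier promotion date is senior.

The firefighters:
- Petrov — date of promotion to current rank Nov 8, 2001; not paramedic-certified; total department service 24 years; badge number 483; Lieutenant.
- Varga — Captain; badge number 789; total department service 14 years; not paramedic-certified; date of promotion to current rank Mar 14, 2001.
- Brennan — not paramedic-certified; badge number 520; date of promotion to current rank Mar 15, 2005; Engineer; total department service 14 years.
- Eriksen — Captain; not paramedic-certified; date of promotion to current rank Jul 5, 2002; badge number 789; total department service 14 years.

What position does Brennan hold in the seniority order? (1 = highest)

By total department service (higher first): Petrov (24 years); then Varga, Eriksen and Brennan (each 14 years).
Among Varga, Eriksen and Brennan, by rank: Varga and Eriksen (Captain) before Brennan (Engineer).
Varga and Eriksen both have badge number 789, so the next rule applies.
Among Varga and Eriksen, by date of promotion to current rank (earlier first): Varga (Mar 14, 2001) before Eriksen (Jul 5, 2002).
Order: Petrov, Varga, Eriksen, Brennan. So position 4.

4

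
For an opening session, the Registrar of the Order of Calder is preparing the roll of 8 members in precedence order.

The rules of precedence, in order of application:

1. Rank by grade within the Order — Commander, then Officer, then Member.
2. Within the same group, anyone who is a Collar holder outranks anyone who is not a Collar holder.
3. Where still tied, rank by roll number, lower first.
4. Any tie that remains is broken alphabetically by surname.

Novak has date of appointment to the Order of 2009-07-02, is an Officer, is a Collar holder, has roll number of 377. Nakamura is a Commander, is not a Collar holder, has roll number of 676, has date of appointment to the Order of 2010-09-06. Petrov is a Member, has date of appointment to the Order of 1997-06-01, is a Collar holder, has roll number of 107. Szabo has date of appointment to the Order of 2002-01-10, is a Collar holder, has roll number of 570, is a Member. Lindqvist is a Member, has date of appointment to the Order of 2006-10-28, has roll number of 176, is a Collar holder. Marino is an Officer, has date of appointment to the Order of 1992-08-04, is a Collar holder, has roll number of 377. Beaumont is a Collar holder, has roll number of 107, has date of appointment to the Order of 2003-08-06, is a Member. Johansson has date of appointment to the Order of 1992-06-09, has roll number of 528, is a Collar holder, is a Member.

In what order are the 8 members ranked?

Nakamura, Marino, Novak, Beaumont, Petrov, Lindqvist, Johansson, Szabo

By grade within the Order: Nakamura (Commander); then Marino and Novak (Officer); then Beaumont, Petrov, Lindqvist, Johansson and Szabo (Member).
Marino and Novak are each a Collar holder, so the next rule applies.
Marino and Novak both have roll number 377, so the next rule applies.
Among Marino and Novak, alphabetically by surname: Marino before Novak.
Beaumont, Petrov, Lindqvist, Johansson and Szabo are each a Collar holder, so the next rule applies.
Among Beaumont, Petrov, Lindqvist, Johansson and Szabo, by roll number (lower first): Beaumont and Petrov (107) before Lindqvist (176) before Johansson (528) before Szabo (570).
Among Beaumont and Petrov, alphabetically by surname: Beaumont before Petrov.
Full order: Nakamura, Marino, Novak, Beaumont, Petrov, Lindqvist, Johansson, Szabo.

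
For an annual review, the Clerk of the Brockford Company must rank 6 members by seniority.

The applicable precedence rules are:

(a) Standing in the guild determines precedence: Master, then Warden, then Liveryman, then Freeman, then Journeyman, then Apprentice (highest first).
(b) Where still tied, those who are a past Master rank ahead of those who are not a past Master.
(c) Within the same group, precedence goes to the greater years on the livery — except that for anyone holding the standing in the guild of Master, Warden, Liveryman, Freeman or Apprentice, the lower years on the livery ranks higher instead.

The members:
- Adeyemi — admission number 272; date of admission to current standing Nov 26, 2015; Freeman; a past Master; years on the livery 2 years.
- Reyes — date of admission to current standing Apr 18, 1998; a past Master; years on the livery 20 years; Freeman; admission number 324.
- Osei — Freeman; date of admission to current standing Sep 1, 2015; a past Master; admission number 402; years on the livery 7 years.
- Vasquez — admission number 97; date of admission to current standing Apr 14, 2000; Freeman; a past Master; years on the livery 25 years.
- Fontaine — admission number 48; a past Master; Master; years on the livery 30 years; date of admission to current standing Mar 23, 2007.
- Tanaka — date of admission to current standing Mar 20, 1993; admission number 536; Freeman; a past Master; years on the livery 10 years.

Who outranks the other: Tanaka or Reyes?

By standing in the guild: Fontaine (Master); then Adeyemi, Osei, Tanaka, Reyes and Vasquez (Freeman).
Adeyemi, Osei, Tanaka, Reyes and Vasquez are each a past Master, so the next rule applies.
Among Adeyemi, Osei, Tanaka, Reyes and Vasquez, by years on the livery (lower first) (reversed rule for this group): Adeyemi (2 years) before Osei (7 years) before Tanaka (10 years) before Reyes (20 years) before Vasquez (25 years).
So Tanaka takes precedence.

Tanaka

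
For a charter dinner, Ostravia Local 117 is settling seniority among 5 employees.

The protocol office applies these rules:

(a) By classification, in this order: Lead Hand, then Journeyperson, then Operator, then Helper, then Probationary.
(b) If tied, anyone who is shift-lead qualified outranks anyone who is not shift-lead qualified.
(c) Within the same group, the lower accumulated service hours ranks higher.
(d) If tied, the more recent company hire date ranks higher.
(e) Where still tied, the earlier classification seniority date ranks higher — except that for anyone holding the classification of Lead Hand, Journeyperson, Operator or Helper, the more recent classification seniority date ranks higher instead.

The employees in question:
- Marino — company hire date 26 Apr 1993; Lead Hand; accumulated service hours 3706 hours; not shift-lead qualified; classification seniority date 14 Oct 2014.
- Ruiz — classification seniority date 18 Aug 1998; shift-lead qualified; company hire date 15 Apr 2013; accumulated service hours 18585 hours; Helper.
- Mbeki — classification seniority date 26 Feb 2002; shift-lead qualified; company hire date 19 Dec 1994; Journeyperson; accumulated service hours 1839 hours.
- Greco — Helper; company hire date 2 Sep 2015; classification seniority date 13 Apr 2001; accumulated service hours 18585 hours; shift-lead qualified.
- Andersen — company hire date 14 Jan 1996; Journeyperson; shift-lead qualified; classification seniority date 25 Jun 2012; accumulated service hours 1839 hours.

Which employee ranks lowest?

By classification: Marino (Lead Hand); then Andersen and Mbeki (Journeyperson); then Greco and Ruiz (Helper).
Andersen and Mbeki are each shift-lead qualified, so the next rule applies.
Andersen and Mbeki both have accumulated service hours 1839 hours, so the next rule applies.
Among Andersen and Mbeki, by company hire date (later first): Andersen (14 Jan 1996) before Mbeki (19 Dec 1994).
Greco and Ruiz are each shift-lead qualified, so the next rule applies.
Greco and Ruiz both have accumulated service hours 18585 hours, so the next rule applies.
Among Greco and Ruiz, by company hire date (later first): Greco (2 Sep 2015) before Ruiz (15 Apr 2013).
Order: Marino, Andersen, Mbeki, Greco, Ruiz.

Ruiz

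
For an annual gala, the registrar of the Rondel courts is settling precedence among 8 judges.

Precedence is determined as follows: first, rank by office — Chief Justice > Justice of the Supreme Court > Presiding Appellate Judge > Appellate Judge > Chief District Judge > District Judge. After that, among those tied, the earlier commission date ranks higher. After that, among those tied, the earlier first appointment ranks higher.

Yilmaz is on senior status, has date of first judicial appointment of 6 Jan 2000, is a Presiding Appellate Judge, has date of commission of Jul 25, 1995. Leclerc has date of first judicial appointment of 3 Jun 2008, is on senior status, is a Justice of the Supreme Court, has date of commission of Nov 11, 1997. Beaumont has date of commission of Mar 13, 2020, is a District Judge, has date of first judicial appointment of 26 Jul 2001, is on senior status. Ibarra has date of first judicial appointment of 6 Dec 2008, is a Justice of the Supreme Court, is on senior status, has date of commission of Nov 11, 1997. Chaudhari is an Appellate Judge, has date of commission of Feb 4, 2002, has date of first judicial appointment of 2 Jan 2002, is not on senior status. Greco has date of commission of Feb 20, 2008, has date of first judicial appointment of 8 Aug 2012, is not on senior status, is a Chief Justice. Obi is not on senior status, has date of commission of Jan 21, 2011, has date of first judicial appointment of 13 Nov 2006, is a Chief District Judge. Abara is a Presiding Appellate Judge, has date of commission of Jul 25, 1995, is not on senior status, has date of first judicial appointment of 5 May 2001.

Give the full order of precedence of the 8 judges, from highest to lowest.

By office: Greco (Chief Justice); then Leclerc and Ibarra (Justice of the Supreme Court); then Yilmaz and Abara (Presiding Appellate Judge); then Chaudhari (Appellate Judge); then Obi (Chief District Judge); then Beaumont (District Judge).
Leclerc and Ibarra both have date of commission Nov 11, 1997, so the next rule applies.
Among Leclerc and Ibarra, by date of first judicial appointment (earlier first): Leclerc (3 Jun 2008) before Ibarra (6 Dec 2008).
Yilmaz and Abara both have date of commission Jul 25, 1995, so the next rule applies.
Among Yilmaz and Abara, by date of first judicial appointment (earlier first): Yilmaz (6 Jan 2000) before Abara (5 May 2001).
Full order: Greco, Leclerc, Ibarra, Yilmaz, Abara, Chaudhari, Obi, Beaumont.

Greco, Leclerc, Ibarra, Yilmaz, Abara, Chaudhari, Obi, Beaumont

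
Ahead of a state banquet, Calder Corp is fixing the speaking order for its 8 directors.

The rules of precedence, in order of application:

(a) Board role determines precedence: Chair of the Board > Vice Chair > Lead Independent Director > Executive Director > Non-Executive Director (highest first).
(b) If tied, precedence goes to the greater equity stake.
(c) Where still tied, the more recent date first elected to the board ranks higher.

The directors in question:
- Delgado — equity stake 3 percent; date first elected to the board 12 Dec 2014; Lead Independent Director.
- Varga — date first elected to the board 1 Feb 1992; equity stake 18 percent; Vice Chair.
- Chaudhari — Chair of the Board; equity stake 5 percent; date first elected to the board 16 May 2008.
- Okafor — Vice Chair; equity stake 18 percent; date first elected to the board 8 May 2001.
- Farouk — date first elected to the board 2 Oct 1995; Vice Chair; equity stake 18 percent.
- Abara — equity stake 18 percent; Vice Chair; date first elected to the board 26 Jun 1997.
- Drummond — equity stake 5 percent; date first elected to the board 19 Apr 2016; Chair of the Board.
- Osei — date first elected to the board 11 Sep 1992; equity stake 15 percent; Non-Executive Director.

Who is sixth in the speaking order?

By board role: Drummond and Chaudhari (Chair of the Board); then Okafor, Abara, Farouk and Varga (Vice Chair); then Delgado (Lead Independent Director); then Osei (Non-Executive Director).
Drummond and Chaudhari both have equity stake 5 percent, so the next rule applies.
Among Drummond and Chaudhari, by date first elected to the board (later first): Drummond (19 Apr 2016) before Chaudhari (16 May 2008).
Okafor, Abara, Farouk and Varga all have equity stake 18 percent, so the next rule applies.
Among Okafor, Abara, Farouk and Varga, by date first elected to the board (later first): Okafor (8 May 2001) before Abara (26 Jun 1997) before Farouk (2 Oct 1995) before Varga (1 Feb 1992).
Order: Drummond, Chaudhari, Okafor, Abara, Farouk, Varga, Delgado, Osei.

Varga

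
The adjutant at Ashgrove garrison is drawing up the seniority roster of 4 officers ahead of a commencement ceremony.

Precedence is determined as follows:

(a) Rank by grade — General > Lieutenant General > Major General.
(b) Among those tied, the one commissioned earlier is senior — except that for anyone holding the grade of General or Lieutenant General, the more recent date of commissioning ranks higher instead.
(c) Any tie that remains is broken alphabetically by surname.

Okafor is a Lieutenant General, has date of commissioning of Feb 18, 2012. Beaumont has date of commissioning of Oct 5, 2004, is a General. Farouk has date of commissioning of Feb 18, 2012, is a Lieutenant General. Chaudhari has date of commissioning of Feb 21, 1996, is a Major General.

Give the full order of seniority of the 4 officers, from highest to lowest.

By grade: Beaumont (General); then Farouk and Okafor (Lieutenant General); then Chaudhari (Major General).
Farouk and Okafor both have date of commissioning Feb 18, 2012, so the next rule applies.
Among Farouk and Okafor, alphabetically by surname: Farouk before Okafor.
Full order: Beaumont, Farouk, Okafor, Chaudhari.

Beaumont, Farouk, Okafor, Chaudhari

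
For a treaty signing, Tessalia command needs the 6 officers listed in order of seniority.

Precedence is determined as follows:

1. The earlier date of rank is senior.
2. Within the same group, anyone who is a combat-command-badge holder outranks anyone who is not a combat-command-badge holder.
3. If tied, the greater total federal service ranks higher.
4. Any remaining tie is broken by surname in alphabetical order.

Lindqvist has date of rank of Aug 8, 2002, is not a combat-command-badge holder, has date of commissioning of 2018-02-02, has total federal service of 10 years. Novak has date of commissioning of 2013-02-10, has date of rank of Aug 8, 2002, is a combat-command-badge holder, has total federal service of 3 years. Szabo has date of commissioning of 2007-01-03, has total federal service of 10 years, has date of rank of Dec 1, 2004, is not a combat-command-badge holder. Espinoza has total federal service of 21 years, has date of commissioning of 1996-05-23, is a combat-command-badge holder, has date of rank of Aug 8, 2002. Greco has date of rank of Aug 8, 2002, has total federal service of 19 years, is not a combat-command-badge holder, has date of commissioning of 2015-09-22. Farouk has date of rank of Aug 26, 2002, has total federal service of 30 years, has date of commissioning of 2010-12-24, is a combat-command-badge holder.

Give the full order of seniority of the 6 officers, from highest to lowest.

By date of rank (earlier first): Espinoza, Novak, Greco and Lindqvist (each Aug 8, 2002); then Farouk (Aug 26, 2002); then Szabo (Dec 1, 2004).
Among Espinoza, Novak, Greco and Lindqvist, a combat-command-badge holder before not a combat-command-badge holder: Espinoza and Novak (a combat-command-badge holder) before Greco and Lindqvist (not a combat-command-badge holder).
Among Espinoza and Novak, by total federal service (higher first): Espinoza (21 years) before Novak (3 years).
Among Greco and Lindqvist, by total federal service (higher first): Greco (19 years) before Lindqvist (10 years).
Full order: Espinoza, Novak, Greco, Lindqvist, Farouk, Szabo.

Espinoza, Novak, Greco, Lindqvist, Farouk, Szabo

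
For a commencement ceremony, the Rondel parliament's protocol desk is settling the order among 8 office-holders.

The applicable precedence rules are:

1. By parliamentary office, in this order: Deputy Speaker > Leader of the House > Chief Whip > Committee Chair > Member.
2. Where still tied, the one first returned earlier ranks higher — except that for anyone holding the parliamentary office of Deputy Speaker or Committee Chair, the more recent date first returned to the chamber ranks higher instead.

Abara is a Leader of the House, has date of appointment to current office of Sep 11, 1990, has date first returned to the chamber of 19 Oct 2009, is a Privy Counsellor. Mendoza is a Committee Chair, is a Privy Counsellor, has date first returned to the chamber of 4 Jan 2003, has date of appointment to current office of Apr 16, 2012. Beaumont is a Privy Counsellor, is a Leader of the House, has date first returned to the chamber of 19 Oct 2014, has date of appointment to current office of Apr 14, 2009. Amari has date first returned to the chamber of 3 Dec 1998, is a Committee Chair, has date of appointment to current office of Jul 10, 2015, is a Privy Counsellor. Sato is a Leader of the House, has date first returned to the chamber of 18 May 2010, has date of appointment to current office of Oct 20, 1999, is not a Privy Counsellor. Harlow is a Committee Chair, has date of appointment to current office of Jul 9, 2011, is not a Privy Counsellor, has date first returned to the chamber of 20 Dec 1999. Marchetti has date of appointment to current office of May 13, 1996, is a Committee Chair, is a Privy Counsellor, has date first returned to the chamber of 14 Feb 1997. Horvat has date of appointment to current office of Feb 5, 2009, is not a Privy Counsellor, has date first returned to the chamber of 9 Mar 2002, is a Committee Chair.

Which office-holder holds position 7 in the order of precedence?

Amari

By parliamentary office: Abara, Sato and Beaumont (Leader of the House); then Mendoza, Horvat, Harlow, Amari and Marchetti (Committee Chair).
Among Abara, Sato and Beaumont, by date first returned to the chamber (earlier first): Abara (19 Oct 2009) before Sato (18 May 2010) before Beaumont (19 Oct 2014).
Among Mendoza, Horvat, Harlow, Amari and Marchetti, by date first returned to the chamber (later first) (reversed rule for this group): Mendoza (4 Jan 2003) before Horvat (9 Mar 2002) before Harlow (20 Dec 1999) before Amari (3 Dec 1998) before Marchetti (14 Feb 1997).
Order: Abara, Sato, Beaumont, Mendoza, Horvat, Harlow, Amari, Marchetti.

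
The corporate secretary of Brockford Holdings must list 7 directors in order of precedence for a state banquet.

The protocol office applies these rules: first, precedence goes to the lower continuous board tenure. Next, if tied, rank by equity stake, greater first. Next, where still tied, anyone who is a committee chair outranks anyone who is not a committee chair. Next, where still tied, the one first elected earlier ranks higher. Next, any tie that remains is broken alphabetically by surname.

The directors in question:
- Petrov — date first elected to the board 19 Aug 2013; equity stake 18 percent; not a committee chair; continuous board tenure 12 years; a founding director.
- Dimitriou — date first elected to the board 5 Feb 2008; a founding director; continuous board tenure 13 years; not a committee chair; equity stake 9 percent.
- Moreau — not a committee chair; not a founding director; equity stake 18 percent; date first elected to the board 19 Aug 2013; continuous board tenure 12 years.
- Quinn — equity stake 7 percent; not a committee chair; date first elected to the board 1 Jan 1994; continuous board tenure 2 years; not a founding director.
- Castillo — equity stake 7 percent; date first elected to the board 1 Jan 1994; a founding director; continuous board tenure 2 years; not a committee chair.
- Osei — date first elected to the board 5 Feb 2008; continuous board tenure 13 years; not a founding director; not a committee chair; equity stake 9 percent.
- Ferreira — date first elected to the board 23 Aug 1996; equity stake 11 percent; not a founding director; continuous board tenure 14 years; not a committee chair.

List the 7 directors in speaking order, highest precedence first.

Castillo, Quinn, Moreau, Petrov, Dimitriou, Osei, Ferreira

By continuous board tenure (lower first): Castillo and Quinn (both 2 years); then Moreau and Petrov (both 12 years); then Dimitriou and Osei (both 13 years); then Ferreira (14 years).
Castillo and Quinn both have equity stake 7 percent, so the next rule applies.
Castillo and Quinn are each not a committee chair, so the next rule applies.
Castillo and Quinn both have date first elected to the board 1 Jan 1994, so the next rule applies.
Among Castillo and Quinn, alphabetically by surname: Castillo before Quinn.
Moreau and Petrov both have equity stake 18 percent, so the next rule applies.
Moreau and Petrov are each not a committee chair, so the next rule applies.
Moreau and Petrov both have date first elected to the board 19 Aug 2013, so the next rule applies.
Among Moreau and Petrov, alphabetically by surname: Moreau before Petrov.
Dimitriou and Osei both have equity stake 9 percent, so the next rule applies.
Dimitriou and Osei are each not a committee chair, so the next rule applies.
Dimitriou and Osei both have date first elected to the board 5 Feb 2008, so the next rule applies.
Among Dimitriou and Osei, alphabetically by surname: Dimitriou before Osei.
Full order: Castillo, Quinn, Moreau, Petrov, Dimitriou, Osei, Ferreira.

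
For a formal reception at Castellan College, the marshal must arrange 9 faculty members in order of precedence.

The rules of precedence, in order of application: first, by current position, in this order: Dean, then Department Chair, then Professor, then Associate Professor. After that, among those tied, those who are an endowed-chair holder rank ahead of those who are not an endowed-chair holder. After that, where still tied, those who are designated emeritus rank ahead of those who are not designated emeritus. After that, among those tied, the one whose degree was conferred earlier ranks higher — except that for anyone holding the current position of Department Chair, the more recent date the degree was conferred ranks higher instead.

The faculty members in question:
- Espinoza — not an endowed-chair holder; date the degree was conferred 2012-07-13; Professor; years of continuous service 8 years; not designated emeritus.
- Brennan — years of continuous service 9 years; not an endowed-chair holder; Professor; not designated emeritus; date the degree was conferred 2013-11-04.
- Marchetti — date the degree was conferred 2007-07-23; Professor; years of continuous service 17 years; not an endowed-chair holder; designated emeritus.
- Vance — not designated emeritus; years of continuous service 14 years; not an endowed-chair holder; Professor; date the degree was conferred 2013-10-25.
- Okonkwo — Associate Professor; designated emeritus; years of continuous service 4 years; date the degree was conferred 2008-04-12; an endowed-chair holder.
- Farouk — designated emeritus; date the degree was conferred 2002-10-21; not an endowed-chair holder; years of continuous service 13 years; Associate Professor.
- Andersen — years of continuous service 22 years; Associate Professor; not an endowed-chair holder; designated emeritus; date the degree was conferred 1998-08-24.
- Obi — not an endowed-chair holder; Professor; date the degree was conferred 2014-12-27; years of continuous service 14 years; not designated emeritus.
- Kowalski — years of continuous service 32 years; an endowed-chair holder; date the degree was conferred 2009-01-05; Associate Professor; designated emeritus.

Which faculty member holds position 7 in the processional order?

Kowalski

By current position: Marchetti, Espinoza, Vance, Brennan and Obi (Professor); then Okonkwo, Kowalski, Andersen and Farouk (Associate Professor).
Marchetti, Espinoza, Vance, Brennan and Obi are each not an endowed-chair holder, so the next rule applies.
Among Marchetti, Espinoza, Vance, Brennan and Obi, designated emeritus before not designated emeritus: Marchetti (designated emeritus) before Espinoza, Vance, Brennan and Obi (not designated emeritus).
Among Espinoza, Vance, Brennan and Obi, by date the degree was conferred (earlier first): Espinoza (2012-07-13) before Vance (2013-10-25) before Brennan (2013-11-04) before Obi (2014-12-27).
Among Okonkwo, Kowalski, Andersen and Farouk, an endowed-chair holder before not an endowed-chair holder: Okonkwo and Kowalski (an endowed-chair holder) before Andersen and Farouk (not an endowed-chair holder).
Okonkwo and Kowalski are each designated emeritus, so the next rule applies.
Among Okonkwo and Kowalski, by date the degree was conferred (earlier first): Okonkwo (2008-04-12) before Kowalski (2009-01-05).
Andersen and Farouk are each designated emeritus, so the next rule applies.
Among Andersen and Farouk, by date the degree was conferred (earlier first): Andersen (1998-08-24) before Farouk (2002-10-21).
Order: Marchetti, Espinoza, Vance, Brennan, Obi, Okonkwo, Kowalski, Andersen, Farouk.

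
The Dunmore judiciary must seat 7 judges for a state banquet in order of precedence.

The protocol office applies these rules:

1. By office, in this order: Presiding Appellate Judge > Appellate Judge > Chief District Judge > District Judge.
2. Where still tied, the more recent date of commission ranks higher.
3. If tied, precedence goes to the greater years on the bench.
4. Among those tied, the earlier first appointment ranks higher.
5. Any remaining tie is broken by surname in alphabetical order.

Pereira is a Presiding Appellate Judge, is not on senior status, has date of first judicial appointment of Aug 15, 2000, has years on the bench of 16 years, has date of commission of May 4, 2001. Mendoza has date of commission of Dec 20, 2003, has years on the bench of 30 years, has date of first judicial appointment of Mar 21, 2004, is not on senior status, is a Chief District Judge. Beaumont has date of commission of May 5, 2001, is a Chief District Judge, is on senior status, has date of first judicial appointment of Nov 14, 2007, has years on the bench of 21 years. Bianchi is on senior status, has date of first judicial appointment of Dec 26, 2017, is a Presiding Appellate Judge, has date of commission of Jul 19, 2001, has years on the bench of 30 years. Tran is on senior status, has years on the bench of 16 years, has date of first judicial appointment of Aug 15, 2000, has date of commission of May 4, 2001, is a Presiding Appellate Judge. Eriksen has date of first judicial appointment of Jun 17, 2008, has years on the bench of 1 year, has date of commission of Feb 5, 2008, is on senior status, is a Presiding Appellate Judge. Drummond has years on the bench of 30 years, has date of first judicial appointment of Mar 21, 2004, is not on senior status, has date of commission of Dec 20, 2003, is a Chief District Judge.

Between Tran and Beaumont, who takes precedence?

Tran

By office: Eriksen, Bianchi, Pereira and Tran (Presiding Appellate Judge); then Drummond, Mendoza and Beaumont (Chief District Judge).
Among Eriksen, Bianchi, Pereira and Tran, by date of commission (later first): Eriksen (Feb 5, 2008) before Bianchi (Jul 19, 2001) before Pereira and Tran (May 4, 2001).
Pereira and Tran both have years on the bench 16 years, so the next rule applies.
Pereira and Tran both have date of first judicial appointment Aug 15, 2000, so the next rule applies.
Among Pereira and Tran, alphabetically by surname: Pereira before Tran.
Among Drummond, Mendoza and Beaumont, by date of commission (later first): Drummond and Mendoza (Dec 20, 2003) before Beaumont (May 5, 2001).
Drummond and Mendoza both have years on the bench 30 years, so the next rule applies.
Drummond and Mendoza both have date of first judicial appointment Mar 21, 2004, so the next rule applies.
Among Drummond and Mendoza, alphabetically by surname: Drummond before Mendoza.
So Tran takes precedence.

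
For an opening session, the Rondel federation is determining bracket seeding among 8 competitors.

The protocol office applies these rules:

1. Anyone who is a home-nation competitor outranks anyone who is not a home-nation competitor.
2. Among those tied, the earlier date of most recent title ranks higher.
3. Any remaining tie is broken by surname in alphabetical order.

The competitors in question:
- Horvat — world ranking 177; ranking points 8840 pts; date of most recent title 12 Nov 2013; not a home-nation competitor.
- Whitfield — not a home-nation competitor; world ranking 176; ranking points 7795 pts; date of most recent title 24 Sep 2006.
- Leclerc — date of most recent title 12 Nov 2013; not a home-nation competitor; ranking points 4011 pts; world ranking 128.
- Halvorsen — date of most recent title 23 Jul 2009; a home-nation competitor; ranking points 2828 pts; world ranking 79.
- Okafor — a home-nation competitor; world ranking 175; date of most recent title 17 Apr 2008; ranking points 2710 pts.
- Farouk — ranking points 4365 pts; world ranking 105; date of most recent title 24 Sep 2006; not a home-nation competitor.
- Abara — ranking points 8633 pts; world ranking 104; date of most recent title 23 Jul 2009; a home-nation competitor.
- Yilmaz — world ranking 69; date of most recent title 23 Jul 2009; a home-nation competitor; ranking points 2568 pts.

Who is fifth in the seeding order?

By the first rule: Okafor, Abara, Halvorsen and Yilmaz (each a home-nation competitor); then Farouk, Whitfield, Horvat and Leclerc (each not a home-nation competitor).
Among Okafor, Abara, Halvorsen and Yilmaz, by date of most recent title (earlier first): Okafor (17 Apr 2008) before Abara, Halvorsen and Yilmaz (23 Jul 2009).
Among Abara, Halvorsen and Yilmaz, alphabetically by surname: Abara before Halvorsen before Yilmaz.
Among Farouk, Whitfield, Horvat and Leclerc, by date of most recent title (earlier first): Farouk and Whitfield (24 Sep 2006) before Horvat and Leclerc (12 Nov 2013).
Among Farouk and Whitfield, alphabetically by surname: Farouk before Whitfield.
Among Horvat and Leclerc, alphabetically by surname: Horvat before Leclerc.
Order: Okafor, Abara, Halvorsen, Yilmaz, Farouk, Whitfield, Horvat, Leclerc.

Farouk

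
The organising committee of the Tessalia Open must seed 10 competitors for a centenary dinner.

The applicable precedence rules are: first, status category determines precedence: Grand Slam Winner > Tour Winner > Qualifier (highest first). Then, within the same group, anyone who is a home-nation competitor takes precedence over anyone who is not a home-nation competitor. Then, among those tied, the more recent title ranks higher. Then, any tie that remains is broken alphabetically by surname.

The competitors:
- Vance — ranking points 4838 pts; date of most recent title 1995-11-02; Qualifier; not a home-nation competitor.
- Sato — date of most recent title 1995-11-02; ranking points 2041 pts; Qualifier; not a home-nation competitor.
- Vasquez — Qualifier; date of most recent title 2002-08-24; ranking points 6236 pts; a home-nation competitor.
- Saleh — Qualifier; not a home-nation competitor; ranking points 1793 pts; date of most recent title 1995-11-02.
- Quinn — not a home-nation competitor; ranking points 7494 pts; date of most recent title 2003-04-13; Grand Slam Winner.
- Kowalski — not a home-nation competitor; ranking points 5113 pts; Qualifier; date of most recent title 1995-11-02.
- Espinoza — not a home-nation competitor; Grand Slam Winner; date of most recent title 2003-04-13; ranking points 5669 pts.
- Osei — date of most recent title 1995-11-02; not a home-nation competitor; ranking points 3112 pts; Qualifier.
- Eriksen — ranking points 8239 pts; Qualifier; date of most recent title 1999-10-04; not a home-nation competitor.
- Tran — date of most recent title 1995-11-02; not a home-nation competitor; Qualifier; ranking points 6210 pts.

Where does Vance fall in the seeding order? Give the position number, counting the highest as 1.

10

By status category: Espinoza and Quinn (Grand Slam Winner); then Vasquez, Eriksen, Kowalski, Osei, Saleh, Sato, Tran and Vance (Qualifier).
Espinoza and Quinn are each not a home-nation competitor, so the next rule applies.
Espinoza and Quinn both have date of most recent title 2003-04-13, so the next rule applies.
Among Espinoza and Quinn, alphabetically by surname: Espinoza before Quinn.
Among Vasquez, Eriksen, Kowalski, Osei, Saleh, Sato, Tran and Vance, a home-nation competitor before not a home-nation competitor: Vasquez (a home-nation competitor) before Eriksen, Kowalski, Osei, Saleh, Sato, Tran and Vance (not a home-nation competitor).
Among Eriksen, Kowalski, Osei, Saleh, Sato, Tran and Vance, by date of most recent title (later first): Eriksen (1999-10-04) before Kowalski, Osei, Saleh, Sato, Tran and Vance (1995-11-02).
Among Kowalski, Osei, Saleh, Sato, Tran and Vance, alphabetically by surname: Kowalski before Osei before Saleh before Sato before Tran before Vance.
Order: Espinoza, Quinn, Vasquez, Eriksen, Kowalski, Osei, Saleh, Sato, Tran, Vance. So position 10.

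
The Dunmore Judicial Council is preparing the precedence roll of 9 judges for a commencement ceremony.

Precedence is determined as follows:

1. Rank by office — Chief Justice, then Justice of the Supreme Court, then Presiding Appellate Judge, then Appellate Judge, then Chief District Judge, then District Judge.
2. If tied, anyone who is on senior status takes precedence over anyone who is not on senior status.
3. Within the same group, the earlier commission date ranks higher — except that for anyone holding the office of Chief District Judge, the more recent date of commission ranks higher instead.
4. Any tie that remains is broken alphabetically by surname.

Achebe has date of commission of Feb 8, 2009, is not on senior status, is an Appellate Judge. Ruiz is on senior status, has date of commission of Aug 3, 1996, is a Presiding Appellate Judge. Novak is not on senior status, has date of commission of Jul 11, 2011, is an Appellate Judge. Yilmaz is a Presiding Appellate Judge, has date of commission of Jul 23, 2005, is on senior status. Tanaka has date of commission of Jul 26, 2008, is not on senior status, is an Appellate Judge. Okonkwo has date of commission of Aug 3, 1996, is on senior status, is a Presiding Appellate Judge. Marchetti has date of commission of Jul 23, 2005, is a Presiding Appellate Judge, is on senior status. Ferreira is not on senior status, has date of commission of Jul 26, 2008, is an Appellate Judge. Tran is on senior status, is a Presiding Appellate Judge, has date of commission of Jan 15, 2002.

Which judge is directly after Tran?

By office: Okonkwo, Ruiz, Tran, Marchetti and Yilmaz (Presiding Appellate Judge); then Ferreira, Tanaka, Achebe and Novak (Appellate Judge).
Okonkwo, Ruiz, Tran, Marchetti and Yilmaz are each on senior status, so the next rule applies.
Among Okonkwo, Ruiz, Tran, Marchetti and Yilmaz, by date of commission (earlier first): Okonkwo and Ruiz (Aug 3, 1996) before Tran (Jan 15, 2002) before Marchetti and Yilmaz (Jul 23, 2005).
Among Okonkwo and Ruiz, alphabetically by surname: Okonkwo before Ruiz.
Among Marchetti and Yilmaz, alphabetically by surname: Marchetti before Yilmaz.
Ferreira, Tanaka, Achebe and Novak are each not on senior status, so the next rule applies.
Among Ferreira, Tanaka, Achebe and Novak, by date of commission (earlier first): Ferreira and Tanaka (Jul 26, 2008) before Achebe (Feb 8, 2009) before Novak (Jul 11, 2011).
Among Ferreira and Tanaka, alphabetically by surname: Ferreira before Tanaka.
Order: Okonkwo, Ruiz, Tran, Marchetti, Yilmaz, Ferreira, Tanaka, Achebe, Novak.

Marchetti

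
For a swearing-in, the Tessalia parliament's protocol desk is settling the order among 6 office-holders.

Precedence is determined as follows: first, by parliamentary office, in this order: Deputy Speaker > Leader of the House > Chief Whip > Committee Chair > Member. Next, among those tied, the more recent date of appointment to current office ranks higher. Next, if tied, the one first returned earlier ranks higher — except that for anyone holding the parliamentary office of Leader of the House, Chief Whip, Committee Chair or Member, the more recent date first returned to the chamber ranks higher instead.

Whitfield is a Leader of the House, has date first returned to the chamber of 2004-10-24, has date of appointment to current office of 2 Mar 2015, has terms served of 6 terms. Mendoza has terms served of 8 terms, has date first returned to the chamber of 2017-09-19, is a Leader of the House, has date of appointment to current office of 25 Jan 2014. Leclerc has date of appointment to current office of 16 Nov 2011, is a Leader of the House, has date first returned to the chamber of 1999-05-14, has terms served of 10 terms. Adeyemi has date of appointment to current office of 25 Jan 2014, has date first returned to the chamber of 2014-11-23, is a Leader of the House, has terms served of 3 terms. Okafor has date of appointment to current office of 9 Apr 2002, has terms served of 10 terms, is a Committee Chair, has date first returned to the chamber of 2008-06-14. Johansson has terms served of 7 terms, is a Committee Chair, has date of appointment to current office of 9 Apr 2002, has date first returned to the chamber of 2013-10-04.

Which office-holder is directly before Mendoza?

By parliamentary office: Whitfield, Mendoza, Adeyemi and Leclerc (Leader of the House); then Johansson and Okafor (Committee Chair).
Among Whitfield, Mendoza, Adeyemi and Leclerc, by date of appointment to current office (later first): Whitfield (2 Mar 2015) before Mendoza and Adeyemi (25 Jan 2014) before Leclerc (16 Nov 2011).
Among Mendoza and Adeyemi, by date first returned to the chamber (later first) (reversed rule for this group): Mendoza (2017-09-19) before Adeyemi (2014-11-23).
Johansson and Okafor both have date of appointment to current office 9 Apr 2002, so the next rule applies.
Among Johansson and Okafor, by date first returned to the chamber (later first) (reversed rule for this group): Johansson (2013-10-04) before Okafor (2008-06-14).
Order: Whitfield, Mendoza, Adeyemi, Leclerc, Johansson, Okafor.

Whitfield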